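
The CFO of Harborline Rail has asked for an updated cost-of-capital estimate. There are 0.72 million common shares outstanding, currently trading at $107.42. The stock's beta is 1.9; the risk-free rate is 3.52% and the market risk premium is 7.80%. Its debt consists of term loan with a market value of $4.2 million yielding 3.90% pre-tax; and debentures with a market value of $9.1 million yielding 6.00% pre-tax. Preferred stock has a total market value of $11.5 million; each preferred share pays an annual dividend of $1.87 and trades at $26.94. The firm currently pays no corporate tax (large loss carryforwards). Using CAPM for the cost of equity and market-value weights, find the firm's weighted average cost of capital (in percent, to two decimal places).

15.36%

Cost of equity via CAPM: Re = 3.52% + 1.9 × 7.8% = 18.3400%.
Cost of preferred: Rp = 1.87 / 26.94 = 6.9414%.
Market value of equity E = 107.42 × 0.72m = 77.3424m.
Total capital V = 77.3424 + 11.5 + 4.2 + 9.1 = 102.1424.
Equity: weight = 77.3424/102.1424 = 0.7572; cost = 18.34%.
Preferred: weight = 11.5/102.1424 = 0.1126; cost = 6.9414%.
Term loan: weight = 4.2/102.1424 = 0.0411; after-tax cost = 3.9% × (1 − 0%) = 3.9000%.
Debentures: weight = 9.1/102.1424 = 0.0891; after-tax cost = 6% × (1 − 0%) = 6.0000%.
WACC = 0.7572 × 18.3400% + 0.1126 × 6.9414% + 0.0411 × 3.9000% + 0.0891 × 6.0000% = 15.3635%.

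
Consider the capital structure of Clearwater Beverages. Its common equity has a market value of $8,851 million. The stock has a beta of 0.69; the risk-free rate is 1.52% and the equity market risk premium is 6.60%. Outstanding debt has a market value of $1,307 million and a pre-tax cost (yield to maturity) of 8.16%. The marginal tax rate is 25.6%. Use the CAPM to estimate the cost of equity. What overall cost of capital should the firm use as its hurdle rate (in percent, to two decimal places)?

6.07%

Cost of equity via CAPM: Re = 1.52% + 0.69 × 6.6% = 6.0740%.
Total capital V = 8851 + 1307 = 10158.
Equity: weight = 8851/10158 = 0.8713; cost = 6.074%.
Debt: weight = 1307/10158 = 0.1287; after-tax cost = 8.16% × (1 − 25.6%) = 6.0710%.
WACC = 0.8713 × 6.0740% + 0.1287 × 6.0710% = 6.0736%.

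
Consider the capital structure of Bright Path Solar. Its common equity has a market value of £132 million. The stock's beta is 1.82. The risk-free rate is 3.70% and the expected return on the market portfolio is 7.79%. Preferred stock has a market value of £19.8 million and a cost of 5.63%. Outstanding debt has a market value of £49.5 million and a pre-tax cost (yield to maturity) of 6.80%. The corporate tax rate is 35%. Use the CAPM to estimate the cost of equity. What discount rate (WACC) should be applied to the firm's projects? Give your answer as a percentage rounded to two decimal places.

8.95%

Market risk premium = 7.79% − 3.7% = 4.09%.
Cost of equity via CAPM: Re = 3.7% + 1.82 × 4.09% = 11.1438%.
Total capital V = 132 + 19.8 + 49.5 = 201.3.
Equity: weight = 132/201.3 = 0.6557; cost = 11.1438%.
Preferred: weight = 19.8/201.3 = 0.0984; cost = 5.63%.
Debt: weight = 49.5/201.3 = 0.2459; after-tax cost = 6.8% × (1 − 35%) = 4.4200%.
WACC = 0.6557 × 11.1438% + 0.0984 × 5.6300% + 0.2459 × 4.4200% = 8.9481%.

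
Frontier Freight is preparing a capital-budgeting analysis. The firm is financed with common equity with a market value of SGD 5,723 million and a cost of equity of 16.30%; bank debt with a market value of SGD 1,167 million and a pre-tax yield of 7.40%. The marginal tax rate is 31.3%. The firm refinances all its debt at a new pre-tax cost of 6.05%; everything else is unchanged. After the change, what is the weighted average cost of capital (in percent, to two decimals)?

After the change:
Total capital V = 5723 + 1167 = 6890.
Equity: weight = 5723/6890 = 0.8306; cost = 16.3%.
Bank debt: weight = 1167/6890 = 0.1694; after-tax cost = 6.05% × (1 − 31.3%) = 4.1564%.
WACC = 0.8306 × 16.3000% + 0.1694 × 4.1564% = 14.2432%.

14.24%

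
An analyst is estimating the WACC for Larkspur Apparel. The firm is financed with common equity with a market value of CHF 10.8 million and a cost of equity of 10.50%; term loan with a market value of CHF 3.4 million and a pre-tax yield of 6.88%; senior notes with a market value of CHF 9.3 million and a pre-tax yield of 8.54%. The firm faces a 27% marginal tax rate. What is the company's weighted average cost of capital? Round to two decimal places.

Total capital V = 10.8 + 3.4 + 9.3 = 23.5.
Equity: weight = 10.8/23.5 = 0.4596; cost = 10.5%.
Term loan: weight = 3.4/23.5 = 0.1447; after-tax cost = 6.88% × (1 − 27%) = 5.0224%.
Senior notes: weight = 9.3/23.5 = 0.3957; after-tax cost = 8.54% × (1 − 27%) = 6.2342%.
WACC = 0.4596 × 10.5000% + 0.1447 × 5.0224% + 0.3957 × 6.2342% = 8.0193%.

8.02%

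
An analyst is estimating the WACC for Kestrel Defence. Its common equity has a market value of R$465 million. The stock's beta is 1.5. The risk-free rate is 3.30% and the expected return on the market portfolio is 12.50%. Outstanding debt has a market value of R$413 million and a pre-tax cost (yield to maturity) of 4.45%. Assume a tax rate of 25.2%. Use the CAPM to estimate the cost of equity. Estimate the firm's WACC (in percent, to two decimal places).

Market risk premium = 12.5% − 3.3% = 9.2%.
Cost of equity via CAPM: Re = 3.3% + 1.5 × 9.2% = 17.1000%.
Total capital V = 465 + 413 = 878.
Equity: weight = 465/878 = 0.5296; cost = 17.1%.
Debt: weight = 413/878 = 0.4704; after-tax cost = 4.45% × (1 − 25.2%) = 3.3286%.
WACC = 0.5296 × 17.1000% + 0.4704 × 3.3286% = 10.6221%.

10.62%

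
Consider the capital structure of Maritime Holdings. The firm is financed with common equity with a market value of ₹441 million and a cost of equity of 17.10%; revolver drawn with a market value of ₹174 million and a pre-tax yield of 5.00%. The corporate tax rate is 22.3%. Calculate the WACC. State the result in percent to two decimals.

Total capital V = 441 + 174 = 615.
Equity: weight = 441/615 = 0.7171; cost = 17.1%.
Revolver drawn: weight = 174/615 = 0.2829; after-tax cost = 5% × (1 − 22.3%) = 3.8850%.
WACC = 0.7171 × 17.1000% + 0.2829 × 3.8850% = 13.3611%.

13.36%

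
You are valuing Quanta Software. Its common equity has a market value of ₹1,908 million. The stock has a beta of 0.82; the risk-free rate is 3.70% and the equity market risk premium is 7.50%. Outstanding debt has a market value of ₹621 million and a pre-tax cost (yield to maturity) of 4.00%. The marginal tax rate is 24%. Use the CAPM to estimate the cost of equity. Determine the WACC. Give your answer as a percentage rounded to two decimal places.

Cost of equity via CAPM: Re = 3.7% + 0.82 × 7.5% = 9.8500%.
Total capital V = 1908 + 621 = 2529.
Equity: weight = 1908/2529 = 0.7544; cost = 9.85%.
Debt: weight = 621/2529 = 0.2456; after-tax cost = 4% × (1 − 24%) = 3.0400%.
WACC = 0.7544 × 9.8500% + 0.2456 × 3.0400% = 8.1778%.

8.18%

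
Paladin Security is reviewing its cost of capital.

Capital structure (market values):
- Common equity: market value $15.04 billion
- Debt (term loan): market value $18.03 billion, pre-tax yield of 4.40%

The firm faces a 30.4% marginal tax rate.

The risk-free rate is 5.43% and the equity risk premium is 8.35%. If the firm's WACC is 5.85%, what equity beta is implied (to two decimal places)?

Total capital V = 15.04 + 18.03 = 33.07.
Equity weight = 15.04/33.07 = 0.4548.
Term loan weight = 18.03/33.07 = 0.5452.
Debt contribution = 0.5452 × 4.4% × (1 − 30.4%) = 1.6696%.
Required equity contribution = 5.85% − 1.6696% = 4.1804%  ⇒  Re = 9.1918%.
CAPM: 9.1918% = 5.43% + β × 8.35%  ⇒  β = 0.4505.

0.45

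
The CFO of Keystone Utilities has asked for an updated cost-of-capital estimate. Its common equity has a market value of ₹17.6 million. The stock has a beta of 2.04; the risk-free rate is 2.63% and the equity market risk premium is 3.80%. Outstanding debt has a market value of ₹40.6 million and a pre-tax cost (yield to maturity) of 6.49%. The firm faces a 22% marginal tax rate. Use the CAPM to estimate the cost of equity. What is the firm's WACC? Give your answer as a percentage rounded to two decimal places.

Cost of equity via CAPM: Re = 2.63% + 2.04 × 3.8% = 10.3820%.
Total capital V = 17.6 + 40.6 = 58.2.
Equity: weight = 17.6/58.2 = 0.3024; cost = 10.382%.
Debt: weight = 40.6/58.2 = 0.6976; after-tax cost = 6.49% × (1 − 22%) = 5.0622%.
WACC = 0.3024 × 10.3820% + 0.6976 × 5.0622% = 6.6709%.

6.67%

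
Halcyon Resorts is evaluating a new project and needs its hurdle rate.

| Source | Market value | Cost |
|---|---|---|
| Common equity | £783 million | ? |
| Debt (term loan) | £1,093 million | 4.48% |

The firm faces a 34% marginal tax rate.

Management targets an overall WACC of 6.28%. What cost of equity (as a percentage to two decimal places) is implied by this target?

10.92%

Total capital V = 783 + 1093 = 1876.
Equity weight = 783/1876 = 0.4174.
Term loan weight = 1093/1876 = 0.5826.
Debt contribution = 0.5826 × 4.48% × (1 − 34%) = 1.7227%.
Required equity contribution = 6.28% − 1.7227% = 4.5573%.
Re = 4.5573% / 0.4174 = 10.9189%.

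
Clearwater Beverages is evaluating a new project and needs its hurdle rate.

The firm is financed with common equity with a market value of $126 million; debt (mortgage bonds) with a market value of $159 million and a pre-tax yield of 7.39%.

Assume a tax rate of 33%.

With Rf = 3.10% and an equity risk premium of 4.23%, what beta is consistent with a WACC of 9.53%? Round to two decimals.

2.89

Total capital V = 126 + 159 = 285.
Equity weight = 126/285 = 0.4421.
Mortgage bonds weight = 159/285 = 0.5579.
Debt contribution = 0.5579 × 7.39% × (1 − 33%) = 2.7623%.
Required equity contribution = 9.53% − 2.7623% = 6.7677%  ⇒  Re = 15.3079%.
CAPM: 15.3079% = 3.1% + β × 4.23%  ⇒  β = 2.8860.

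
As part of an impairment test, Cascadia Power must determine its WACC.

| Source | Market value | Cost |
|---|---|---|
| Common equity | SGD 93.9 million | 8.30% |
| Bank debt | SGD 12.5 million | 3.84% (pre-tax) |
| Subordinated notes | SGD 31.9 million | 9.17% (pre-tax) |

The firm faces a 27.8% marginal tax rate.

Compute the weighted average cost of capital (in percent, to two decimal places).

Total capital V = 93.9 + 12.5 + 31.9 = 138.3.
Equity: weight = 93.9/138.3 = 0.6790; cost = 8.3%.
Bank debt: weight = 12.5/138.3 = 0.0904; after-tax cost = 3.84% × (1 − 27.8%) = 2.7725%.
Subordinated notes: weight = 31.9/138.3 = 0.2307; after-tax cost = 9.17% × (1 − 27.8%) = 6.6207%.
WACC = 0.6790 × 8.3000% + 0.0904 × 2.7725% + 0.2307 × 6.6207% = 7.4131%.

7.41%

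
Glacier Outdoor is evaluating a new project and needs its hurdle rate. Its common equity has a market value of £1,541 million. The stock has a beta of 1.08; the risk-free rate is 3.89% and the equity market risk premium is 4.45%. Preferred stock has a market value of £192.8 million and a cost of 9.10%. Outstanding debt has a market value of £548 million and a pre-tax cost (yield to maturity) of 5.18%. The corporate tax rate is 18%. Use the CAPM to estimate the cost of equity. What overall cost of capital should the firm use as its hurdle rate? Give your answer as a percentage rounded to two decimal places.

7.66%

Cost of equity via CAPM: Re = 3.89% + 1.08 × 4.45% = 8.6960%.
Total capital V = 1541 + 192.8 + 548 = 2281.8.
Equity: weight = 1541/2281.8 = 0.6753; cost = 8.696%.
Preferred: weight = 192.8/2281.8 = 0.0845; cost = 9.1%.
Debt: weight = 548/2281.8 = 0.2402; after-tax cost = 5.18% × (1 − 18%) = 4.2476%.
WACC = 0.6753 × 8.6960% + 0.0845 × 9.1000% + 0.2402 × 4.2476% = 7.6618%.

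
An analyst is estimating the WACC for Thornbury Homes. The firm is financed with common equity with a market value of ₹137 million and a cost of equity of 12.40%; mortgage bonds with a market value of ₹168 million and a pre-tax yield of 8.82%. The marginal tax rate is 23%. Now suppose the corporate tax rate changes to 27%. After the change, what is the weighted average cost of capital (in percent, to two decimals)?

After the change:
Total capital V = 137 + 168 = 305.
Equity: weight = 137/305 = 0.4492; cost = 12.4%.
Mortgage bonds: weight = 168/305 = 0.5508; after-tax cost = 8.82% × (1 − 27%) = 6.4386%.
WACC = 0.4492 × 12.4000% + 0.5508 × 6.4386% = 9.1163%.

9.12%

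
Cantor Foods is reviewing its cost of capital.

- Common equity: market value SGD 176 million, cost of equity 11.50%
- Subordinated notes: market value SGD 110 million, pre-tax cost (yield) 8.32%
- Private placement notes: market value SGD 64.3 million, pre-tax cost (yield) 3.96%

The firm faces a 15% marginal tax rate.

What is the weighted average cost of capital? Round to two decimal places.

8.62%

Total capital V = 176 + 110 + 64.3 = 350.3.
Equity: weight = 176/350.3 = 0.5024; cost = 11.5%.
Subordinated notes: weight = 110/350.3 = 0.3140; after-tax cost = 8.32% × (1 − 15%) = 7.0720%.
Private placement notes: weight = 64.3/350.3 = 0.1836; after-tax cost = 3.96% × (1 − 15%) = 3.3660%.
WACC = 0.5024 × 11.5000% + 0.3140 × 7.0720% + 0.1836 × 3.3660% = 8.6165%.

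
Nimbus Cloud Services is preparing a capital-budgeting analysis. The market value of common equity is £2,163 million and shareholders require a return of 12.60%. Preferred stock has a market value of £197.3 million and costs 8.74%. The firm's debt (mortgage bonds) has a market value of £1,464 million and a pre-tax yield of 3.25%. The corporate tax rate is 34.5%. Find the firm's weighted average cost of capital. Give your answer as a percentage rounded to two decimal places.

8.39%

Total capital V = 2163 + 197.3 + 1464 = 3824.3.
Equity: weight = 2163/3824.3 = 0.5656; cost = 12.6%.
Preferred: weight = 197.3/3824.3 = 0.0516; cost = 8.74%.
Mortgage bonds: weight = 1464/3824.3 = 0.3828; after-tax cost = 3.25% × (1 − 34.5%) = 2.1288%.
WACC = 0.5656 × 12.6000% + 0.0516 × 8.7400% + 0.3828 × 2.1288% = 8.3923%.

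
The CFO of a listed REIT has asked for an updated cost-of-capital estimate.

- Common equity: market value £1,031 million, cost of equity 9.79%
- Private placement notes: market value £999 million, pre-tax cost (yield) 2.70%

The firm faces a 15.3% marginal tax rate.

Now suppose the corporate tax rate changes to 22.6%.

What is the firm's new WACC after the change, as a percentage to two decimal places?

After the change:
Total capital V = 1031 + 999 = 2030.
Equity: weight = 1031/2030 = 0.5079; cost = 9.79%.
Private placement notes: weight = 999/2030 = 0.4921; after-tax cost = 2.7% × (1 − 22.6%) = 2.0898%.
WACC = 0.5079 × 9.7900% + 0.4921 × 2.0898% = 6.0006%.

6.00%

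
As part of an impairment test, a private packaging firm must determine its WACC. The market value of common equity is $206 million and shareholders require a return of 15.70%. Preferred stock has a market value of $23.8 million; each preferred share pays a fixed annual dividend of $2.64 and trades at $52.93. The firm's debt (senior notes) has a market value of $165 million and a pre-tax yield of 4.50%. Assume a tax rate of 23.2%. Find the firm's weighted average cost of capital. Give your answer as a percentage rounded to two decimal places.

Cost of preferred: Rp = 2.64 / 52.93 = 4.9877%.
Total capital V = 206 + 23.8 + 165 = 394.8.
Equity: weight = 206/394.8 = 0.5218; cost = 15.7%.
Preferred: weight = 23.8/394.8 = 0.0603; cost = 4.9877%.
Senior notes: weight = 165/394.8 = 0.4179; after-tax cost = 4.5% × (1 − 23.2%) = 3.4560%.
WACC = 0.5218 × 15.7000% + 0.0603 × 4.9877% + 0.4179 × 3.4560% = 9.9370%.

9.94%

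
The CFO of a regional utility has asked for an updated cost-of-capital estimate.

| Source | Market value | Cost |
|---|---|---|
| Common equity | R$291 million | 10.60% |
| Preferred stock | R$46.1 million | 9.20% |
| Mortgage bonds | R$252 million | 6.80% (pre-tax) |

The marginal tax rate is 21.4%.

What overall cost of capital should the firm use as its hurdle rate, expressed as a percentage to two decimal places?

Total capital V = 291 + 46.1 + 252 = 589.1.
Equity: weight = 291/589.1 = 0.4940; cost = 10.6%.
Preferred: weight = 46.1/589.1 = 0.0783; cost = 9.2%.
Mortgage bonds: weight = 252/589.1 = 0.4278; after-tax cost = 6.8% × (1 − 21.4%) = 5.3448%.
WACC = 0.4940 × 10.6000% + 0.0783 × 9.2000% + 0.4278 × 5.3448% = 8.2424%.

8.24%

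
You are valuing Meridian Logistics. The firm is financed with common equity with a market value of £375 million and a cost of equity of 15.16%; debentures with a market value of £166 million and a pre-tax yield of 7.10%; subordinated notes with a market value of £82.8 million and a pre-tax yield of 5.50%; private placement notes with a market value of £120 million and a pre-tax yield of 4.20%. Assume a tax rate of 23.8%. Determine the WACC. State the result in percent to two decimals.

9.83%

Total capital V = 375 + 166 + 82.8 + 120 = 743.8.
Equity: weight = 375/743.8 = 0.5042; cost = 15.16%.
Debentures: weight = 166/743.8 = 0.2232; after-tax cost = 7.1% × (1 − 23.8%) = 5.4102%.
Subordinated notes: weight = 82.8/743.8 = 0.1113; after-tax cost = 5.5% × (1 − 23.8%) = 4.1910%.
Private placement notes: weight = 120/743.8 = 0.1613; after-tax cost = 4.2% × (1 − 23.8%) = 3.2004%.
WACC = 0.5042 × 15.1600% + 0.2232 × 5.4102% + 0.1113 × 4.1910% + 0.1613 × 3.2004% = 9.8335%.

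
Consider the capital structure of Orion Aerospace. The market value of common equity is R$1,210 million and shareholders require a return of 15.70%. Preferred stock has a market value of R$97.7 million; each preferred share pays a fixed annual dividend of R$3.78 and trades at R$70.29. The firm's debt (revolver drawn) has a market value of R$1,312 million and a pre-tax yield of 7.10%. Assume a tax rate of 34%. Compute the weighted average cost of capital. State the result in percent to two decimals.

Cost of preferred: Rp = 3.78 / 70.29 = 5.3777%.
Total capital V = 1210 + 97.7 + 1312 = 2619.7.
Equity: weight = 1210/2619.7 = 0.4619; cost = 15.7%.
Preferred: weight = 97.7/2619.7 = 0.0373; cost = 5.3777%.
Revolver drawn: weight = 1312/2619.7 = 0.5008; after-tax cost = 7.1% × (1 − 34%) = 4.6860%.
WACC = 0.4619 × 15.7000% + 0.0373 × 5.3777% + 0.5008 × 4.6860% = 9.7990%.

9.80%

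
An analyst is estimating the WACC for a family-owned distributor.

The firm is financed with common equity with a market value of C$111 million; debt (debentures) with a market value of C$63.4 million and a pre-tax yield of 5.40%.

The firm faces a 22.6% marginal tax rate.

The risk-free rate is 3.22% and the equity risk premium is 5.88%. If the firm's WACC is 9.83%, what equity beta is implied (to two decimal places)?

Total capital V = 111 + 63.4 = 174.4.
Equity weight = 111/174.4 = 0.6365.
Debentures weight = 63.4/174.4 = 0.3635.
Debt contribution = 0.3635 × 5.4% × (1 − 22.6%) = 1.5194%.
Required equity contribution = 9.83% − 1.5194% = 8.3106%  ⇒  Re = 13.0573%.
CAPM: 13.0573% = 3.22% + β × 5.88%  ⇒  β = 1.6730.

1.67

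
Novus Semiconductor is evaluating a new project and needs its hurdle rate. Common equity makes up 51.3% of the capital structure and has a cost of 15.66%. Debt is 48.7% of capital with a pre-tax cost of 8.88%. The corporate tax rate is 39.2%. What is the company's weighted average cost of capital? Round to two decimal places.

10.66%

After-tax cost of debt = 8.88% × (1 − 39.2%) = 5.3990%.
WACC = 0.513 × 15.6600% + 0.487 × 5.3990% = 10.6629%.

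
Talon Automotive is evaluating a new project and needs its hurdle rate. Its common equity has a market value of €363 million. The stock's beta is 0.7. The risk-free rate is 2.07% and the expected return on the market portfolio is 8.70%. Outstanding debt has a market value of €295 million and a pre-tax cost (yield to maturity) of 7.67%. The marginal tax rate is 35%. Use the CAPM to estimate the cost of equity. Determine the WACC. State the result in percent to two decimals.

Market risk premium = 8.7% − 2.07% = 6.63%.
Cost of equity via CAPM: Re = 2.07% + 0.7 × 6.63% = 6.7110%.
Total capital V = 363 + 295 = 658.
Equity: weight = 363/658 = 0.5517; cost = 6.711%.
Debt: weight = 295/658 = 0.4483; after-tax cost = 7.67% × (1 − 35%) = 4.9855%.
WACC = 0.5517 × 6.7110% + 0.4483 × 4.9855% = 5.9374%.

5.94%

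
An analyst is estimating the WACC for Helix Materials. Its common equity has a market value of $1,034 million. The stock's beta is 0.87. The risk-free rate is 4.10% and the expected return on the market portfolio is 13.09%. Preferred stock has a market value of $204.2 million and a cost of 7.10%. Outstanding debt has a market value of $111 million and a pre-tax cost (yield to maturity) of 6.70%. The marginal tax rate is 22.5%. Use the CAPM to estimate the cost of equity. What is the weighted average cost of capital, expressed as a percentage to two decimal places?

Market risk premium = 13.09% − 4.1% = 8.99%.
Cost of equity via CAPM: Re = 4.1% + 0.87 × 8.99% = 11.9213%.
Total capital V = 1034 + 204.2 + 111 = 1349.2.
Equity: weight = 1034/1349.2 = 0.7664; cost = 11.9213%.
Preferred: weight = 204.2/1349.2 = 0.1513; cost = 7.1%.
Debt: weight = 111/1349.2 = 0.0823; after-tax cost = 6.7% × (1 − 22.5%) = 5.1925%.
WACC = 0.7664 × 11.9213% + 0.1513 × 7.1000% + 0.0823 × 5.1925% = 10.6380%.

10.64%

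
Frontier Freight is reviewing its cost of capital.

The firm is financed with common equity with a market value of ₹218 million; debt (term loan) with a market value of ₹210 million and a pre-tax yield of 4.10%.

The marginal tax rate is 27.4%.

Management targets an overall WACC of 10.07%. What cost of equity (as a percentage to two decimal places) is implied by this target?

16.90%

Total capital V = 218 + 210 = 428.
Equity weight = 218/428 = 0.5093.
Term loan weight = 210/428 = 0.4907.
Debt contribution = 0.4907 × 4.1% × (1 − 27.4%) = 1.4605%.
Required equity contribution = 10.07% − 1.4605% = 8.6095%.
Re = 8.6095% / 0.5093 = 16.9031%.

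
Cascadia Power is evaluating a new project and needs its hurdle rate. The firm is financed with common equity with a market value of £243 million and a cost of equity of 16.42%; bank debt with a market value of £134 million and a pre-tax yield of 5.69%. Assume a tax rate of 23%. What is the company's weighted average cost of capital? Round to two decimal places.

Total capital V = 243 + 134 = 377.
Equity: weight = 243/377 = 0.6446; cost = 16.42%.
Bank debt: weight = 134/377 = 0.3554; after-tax cost = 5.69% × (1 − 23%) = 4.3813%.
WACC = 0.6446 × 16.4200% + 0.3554 × 4.3813% = 12.1410%.

12.14%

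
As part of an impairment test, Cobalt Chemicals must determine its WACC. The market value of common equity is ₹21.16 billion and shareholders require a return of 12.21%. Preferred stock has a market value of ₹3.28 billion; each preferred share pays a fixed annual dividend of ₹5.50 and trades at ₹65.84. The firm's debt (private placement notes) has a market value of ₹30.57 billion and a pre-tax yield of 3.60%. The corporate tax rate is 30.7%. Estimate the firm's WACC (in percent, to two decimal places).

6.58%

Cost of preferred: Rp = 5.5 / 65.84 = 8.3536%.
Total capital V = 21.16 + 3.28 + 30.57 = 55.01.
Equity: weight = 21.16/55.01 = 0.3847; cost = 12.21%.
Preferred: weight = 3.28/55.01 = 0.0596; cost = 8.3536%.
Private placement notes: weight = 30.57/55.01 = 0.5557; after-tax cost = 3.6% × (1 − 30.7%) = 2.4948%.
WACC = 0.3847 × 12.2100% + 0.0596 × 8.3536% + 0.5557 × 2.4948% = 6.5812%.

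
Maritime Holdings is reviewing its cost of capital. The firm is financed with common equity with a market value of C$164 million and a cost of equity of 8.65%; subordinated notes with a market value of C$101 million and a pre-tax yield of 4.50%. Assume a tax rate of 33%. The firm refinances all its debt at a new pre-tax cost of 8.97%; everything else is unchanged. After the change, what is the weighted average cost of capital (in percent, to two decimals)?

7.64%

After the change:
Total capital V = 164 + 101 = 265.
Equity: weight = 164/265 = 0.6189; cost = 8.65%.
Subordinated notes: weight = 101/265 = 0.3811; after-tax cost = 8.97% × (1 − 33%) = 6.0099%.
WACC = 0.6189 × 8.6500% + 0.3811 × 6.0099% = 7.6438%.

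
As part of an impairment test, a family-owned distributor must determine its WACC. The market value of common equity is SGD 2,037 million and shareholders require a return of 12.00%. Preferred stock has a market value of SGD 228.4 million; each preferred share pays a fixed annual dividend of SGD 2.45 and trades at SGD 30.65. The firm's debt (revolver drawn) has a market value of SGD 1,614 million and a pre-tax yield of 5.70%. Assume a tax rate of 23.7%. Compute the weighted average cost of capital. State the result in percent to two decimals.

Cost of preferred: Rp = 2.45 / 30.65 = 7.9935%.
Total capital V = 2037 + 228.4 + 1614 = 3879.4.
Equity: weight = 2037/3879.4 = 0.5251; cost = 12%.
Preferred: weight = 228.4/3879.4 = 0.0589; cost = 7.9935%.
Revolver drawn: weight = 1614/3879.4 = 0.4160; after-tax cost = 5.7% × (1 − 23.7%) = 4.3491%.
WACC = 0.5251 × 12.0000% + 0.0589 × 7.9935% + 0.4160 × 4.3491% = 8.5810%.

8.58%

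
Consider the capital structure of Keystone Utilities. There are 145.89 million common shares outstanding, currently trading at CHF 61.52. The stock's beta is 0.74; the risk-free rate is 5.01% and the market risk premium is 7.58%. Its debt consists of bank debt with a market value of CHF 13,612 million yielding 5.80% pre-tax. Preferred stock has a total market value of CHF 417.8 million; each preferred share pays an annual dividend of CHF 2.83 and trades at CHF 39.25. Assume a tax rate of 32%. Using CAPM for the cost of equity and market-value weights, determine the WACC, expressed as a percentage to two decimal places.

Cost of equity via CAPM: Re = 5.01% + 0.74 × 7.58% = 10.6192%.
Cost of preferred: Rp = 2.83 / 39.25 = 7.2102%.
Market value of equity E = 61.52 × 145.89m = 8975.1528m.
Total capital V = 8975.1528 + 417.8 + 13612 = 23004.9528.
Equity: weight = 8975.1528/23004.9528 = 0.3901; cost = 10.6192%.
Preferred: weight = 417.8/23004.9528 = 0.0182; cost = 7.2102%.
Bank debt: weight = 13612/23004.9528 = 0.5917; after-tax cost = 5.8% × (1 − 32%) = 3.9440%.
WACC = 0.3901 × 10.6192% + 0.0182 × 7.2102% + 0.5917 × 3.9440% = 6.6076%.

6.61%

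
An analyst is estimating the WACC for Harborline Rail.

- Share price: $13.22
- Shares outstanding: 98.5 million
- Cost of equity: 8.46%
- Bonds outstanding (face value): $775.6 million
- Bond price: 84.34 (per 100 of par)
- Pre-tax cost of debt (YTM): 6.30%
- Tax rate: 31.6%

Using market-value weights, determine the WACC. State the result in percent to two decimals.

7.07%

Market value of equity E = 13.22 × 98.5m = 1302.17m. Market value of debt D = 775.6m × 84.34/100 = 654.14104m.
Total capital V = 1302.17 + 654.14104 = 1956.31104.
Equity: weight = 1302.17/1956.31104 = 0.6656; cost = 8.46%.
Bonds outstanding: weight = 654.14104/1956.31104 = 0.3344; after-tax cost = 6.3% × (1 − 31.6%) = 4.3092%.
WACC = 0.6656 × 8.4600% + 0.3344 × 4.3092% = 7.0721%.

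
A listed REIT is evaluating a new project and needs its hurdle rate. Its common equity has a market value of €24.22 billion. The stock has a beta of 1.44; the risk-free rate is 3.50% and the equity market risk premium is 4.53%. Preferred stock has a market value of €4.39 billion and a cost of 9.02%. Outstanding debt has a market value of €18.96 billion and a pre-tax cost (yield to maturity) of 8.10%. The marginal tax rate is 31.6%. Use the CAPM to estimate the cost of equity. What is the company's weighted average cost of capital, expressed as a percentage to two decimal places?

8.14%

Cost of equity via CAPM: Re = 3.5% + 1.44 × 4.53% = 10.0232%.
Total capital V = 24.22 + 4.39 + 18.96 = 47.57.
Equity: weight = 24.22/47.57 = 0.5091; cost = 10.0232%.
Preferred: weight = 4.39/47.57 = 0.0923; cost = 9.02%.
Debt: weight = 18.96/47.57 = 0.3986; after-tax cost = 8.1% × (1 − 31.6%) = 5.5404%.
WACC = 0.5091 × 10.0232% + 0.0923 × 9.0200% + 0.3986 × 5.5404% = 8.1439%.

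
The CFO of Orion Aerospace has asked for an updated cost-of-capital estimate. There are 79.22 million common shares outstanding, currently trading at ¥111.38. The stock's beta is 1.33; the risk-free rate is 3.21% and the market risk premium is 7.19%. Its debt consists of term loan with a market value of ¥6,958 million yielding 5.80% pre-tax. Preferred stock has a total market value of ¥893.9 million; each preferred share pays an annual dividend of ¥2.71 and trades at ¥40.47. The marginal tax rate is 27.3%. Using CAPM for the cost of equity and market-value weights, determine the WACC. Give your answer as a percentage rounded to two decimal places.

Cost of equity via CAPM: Re = 3.21% + 1.33 × 7.19% = 12.7727%.
Cost of preferred: Rp = 2.71 / 40.47 = 6.6963%.
Market value of equity E = 111.38 × 79.22m = 8823.5236m.
Total capital V = 8823.5236 + 893.9 + 6958 = 16675.4236.
Equity: weight = 8823.5236/16675.4236 = 0.5291; cost = 12.7727%.
Preferred: weight = 893.9/16675.4236 = 0.0536; cost = 6.6963%.
Term loan: weight = 6958/16675.4236 = 0.4173; after-tax cost = 5.8% × (1 − 27.3%) = 4.2166%.
WACC = 0.5291 × 12.7727% + 0.0536 × 6.6963% + 0.4173 × 4.2166% = 8.8768%.

8.88%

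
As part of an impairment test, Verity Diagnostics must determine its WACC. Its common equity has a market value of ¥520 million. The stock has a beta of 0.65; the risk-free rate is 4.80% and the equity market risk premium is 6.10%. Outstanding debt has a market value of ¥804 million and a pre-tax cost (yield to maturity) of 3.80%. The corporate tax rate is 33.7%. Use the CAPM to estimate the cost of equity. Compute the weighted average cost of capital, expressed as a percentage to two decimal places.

4.97%

Cost of equity via CAPM: Re = 4.8% + 0.65 × 6.1% = 8.7650%.
Total capital V = 520 + 804 = 1324.
Equity: weight = 520/1324 = 0.3927; cost = 8.765%.
Debt: weight = 804/1324 = 0.6073; after-tax cost = 3.8% × (1 − 33.7%) = 2.5194%.
WACC = 0.3927 × 8.7650% + 0.6073 × 2.5194% = 4.9724%.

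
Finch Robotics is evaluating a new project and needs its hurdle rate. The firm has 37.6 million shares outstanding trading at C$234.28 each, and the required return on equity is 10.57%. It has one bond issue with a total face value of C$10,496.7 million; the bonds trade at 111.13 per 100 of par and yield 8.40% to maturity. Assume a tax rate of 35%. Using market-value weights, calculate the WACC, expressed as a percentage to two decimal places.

7.66%

Market value of equity E = 234.28 × 37.6m = 8808.928m. Market value of debt D = 10496.7m × 111.13/100 = 11664.98271m.
Total capital V = 8808.928 + 11664.98271 = 20473.91071.
Equity: weight = 8808.928/20473.91071 = 0.4303; cost = 10.57%.
Bonds outstanding: weight = 11664.98271/20473.91071 = 0.5697; after-tax cost = 8.4% × (1 − 35%) = 5.4600%.
WACC = 0.4303 × 10.5700% + 0.5697 × 5.4600% = 7.6586%.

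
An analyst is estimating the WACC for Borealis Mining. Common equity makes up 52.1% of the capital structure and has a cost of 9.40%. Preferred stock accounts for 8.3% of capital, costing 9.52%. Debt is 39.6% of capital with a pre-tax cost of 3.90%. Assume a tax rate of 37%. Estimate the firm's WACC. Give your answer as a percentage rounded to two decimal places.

After-tax cost of debt = 3.9% × (1 − 37%) = 2.4570%.
WACC = 0.521 × 9.4000% + 0.083 × 9.5200% + 0.396 × 2.4570% = 6.6605%.

6.66%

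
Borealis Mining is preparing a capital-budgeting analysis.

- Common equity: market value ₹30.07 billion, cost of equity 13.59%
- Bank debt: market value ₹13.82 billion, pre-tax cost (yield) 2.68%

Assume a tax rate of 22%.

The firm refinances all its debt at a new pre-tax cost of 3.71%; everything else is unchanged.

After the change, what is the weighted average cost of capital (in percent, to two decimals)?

10.22%

After the change:
Total capital V = 30.07 + 13.82 = 43.89.
Equity: weight = 30.07/43.89 = 0.6851; cost = 13.59%.
Bank debt: weight = 13.82/43.89 = 0.3149; after-tax cost = 3.71% × (1 − 22%) = 2.8938%.
WACC = 0.6851 × 13.5900% + 0.3149 × 2.8938% = 10.2220%.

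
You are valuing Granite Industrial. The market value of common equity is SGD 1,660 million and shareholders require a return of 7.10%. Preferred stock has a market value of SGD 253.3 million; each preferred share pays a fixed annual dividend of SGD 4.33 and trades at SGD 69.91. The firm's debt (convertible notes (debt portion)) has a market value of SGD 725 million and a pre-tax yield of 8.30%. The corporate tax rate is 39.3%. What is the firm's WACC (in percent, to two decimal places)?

6.45%

Cost of preferred: Rp = 4.33 / 69.91 = 6.1937%.
Total capital V = 1660 + 253.3 + 725 = 2638.3.
Equity: weight = 1660/2638.3 = 0.6292; cost = 7.1%.
Preferred: weight = 253.3/2638.3 = 0.0960; cost = 6.1937%.
Convertible notes (debt portion): weight = 725/2638.3 = 0.2748; after-tax cost = 8.3% × (1 − 39.3%) = 5.0381%.
WACC = 0.6292 × 7.1000% + 0.0960 × 6.1937% + 0.2748 × 5.0381% = 6.4464%.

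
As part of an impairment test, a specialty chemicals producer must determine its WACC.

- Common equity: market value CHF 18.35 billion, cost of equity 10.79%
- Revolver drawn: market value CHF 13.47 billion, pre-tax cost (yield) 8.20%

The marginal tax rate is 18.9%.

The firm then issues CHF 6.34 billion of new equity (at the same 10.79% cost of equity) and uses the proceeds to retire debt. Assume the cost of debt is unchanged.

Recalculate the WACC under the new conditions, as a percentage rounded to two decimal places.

9.86%

After the change:
Total capital V = 24.69 + 7.13 = 31.82.
Equity: weight = 24.69/31.82 = 0.7759; cost = 10.79%.
Revolver drawn: weight = 7.13/31.82 = 0.2241; after-tax cost = 8.2% × (1 − 18.9%) = 6.6502%.
WACC = 0.7759 × 10.7900% + 0.2241 × 6.6502% = 9.8624%.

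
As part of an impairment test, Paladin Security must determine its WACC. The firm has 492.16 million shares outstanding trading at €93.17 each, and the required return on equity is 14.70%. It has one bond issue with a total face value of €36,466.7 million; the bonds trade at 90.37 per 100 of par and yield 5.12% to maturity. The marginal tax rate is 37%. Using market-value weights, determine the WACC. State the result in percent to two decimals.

Market value of equity E = 93.17 × 492.16m = 45854.5472m. Market value of debt D = 36466.7m × 90.37/100 = 32954.95679m.
Total capital V = 45854.5472 + 32954.95679 = 78809.50399.
Equity: weight = 45854.5472/78809.50399 = 0.5818; cost = 14.7%.
Bonds outstanding: weight = 32954.95679/78809.50399 = 0.4182; after-tax cost = 5.12% × (1 − 37%) = 3.2256%.
WACC = 0.5818 × 14.7000% + 0.4182 × 3.2256% = 9.9019%.

9.90%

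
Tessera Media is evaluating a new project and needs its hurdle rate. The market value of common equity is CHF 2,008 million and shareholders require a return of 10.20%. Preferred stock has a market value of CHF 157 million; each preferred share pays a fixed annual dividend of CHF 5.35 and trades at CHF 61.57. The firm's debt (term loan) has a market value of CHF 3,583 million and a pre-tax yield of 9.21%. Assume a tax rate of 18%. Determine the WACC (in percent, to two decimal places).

Cost of preferred: Rp = 5.35 / 61.57 = 8.6893%.
Total capital V = 2008 + 157 + 3583 = 5748.
Equity: weight = 2008/5748 = 0.3493; cost = 10.2%.
Preferred: weight = 157/5748 = 0.0273; cost = 8.6893%.
Term loan: weight = 3583/5748 = 0.6233; after-tax cost = 9.21% × (1 − 18%) = 7.5522%.
WACC = 0.3493 × 10.2000% + 0.0273 × 8.6893% + 0.6233 × 7.5522% = 8.5082%.

8.51%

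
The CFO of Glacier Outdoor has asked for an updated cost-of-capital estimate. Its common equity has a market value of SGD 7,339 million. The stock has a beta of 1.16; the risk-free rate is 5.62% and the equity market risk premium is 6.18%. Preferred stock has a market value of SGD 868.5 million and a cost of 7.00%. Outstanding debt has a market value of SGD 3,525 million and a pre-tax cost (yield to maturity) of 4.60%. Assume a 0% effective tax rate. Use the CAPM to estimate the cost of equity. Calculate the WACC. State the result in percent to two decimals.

9.90%

Cost of equity via CAPM: Re = 5.62% + 1.16 × 6.18% = 12.7888%.
Total capital V = 7339 + 868.5 + 3525 = 11732.5.
Equity: weight = 7339/11732.5 = 0.6255; cost = 12.7888%.
Preferred: weight = 868.5/11732.5 = 0.0740; cost = 7%.
Debt: weight = 3525/11732.5 = 0.3004; after-tax cost = 4.6% × (1 − 0%) = 4.6000%.
WACC = 0.6255 × 12.7888% + 0.0740 × 7.0000% + 0.3004 × 4.6000% = 9.9000%.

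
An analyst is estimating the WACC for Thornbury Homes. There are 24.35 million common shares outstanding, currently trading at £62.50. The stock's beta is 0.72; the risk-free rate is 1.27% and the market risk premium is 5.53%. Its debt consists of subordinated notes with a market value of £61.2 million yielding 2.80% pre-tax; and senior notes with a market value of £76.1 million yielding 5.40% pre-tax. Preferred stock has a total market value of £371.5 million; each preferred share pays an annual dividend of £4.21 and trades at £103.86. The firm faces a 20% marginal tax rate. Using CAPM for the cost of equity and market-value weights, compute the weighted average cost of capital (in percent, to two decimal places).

4.91%

Cost of equity via CAPM: Re = 1.27% + 0.72 × 5.53% = 5.2516%.
Cost of preferred: Rp = 4.21 / 103.86 = 4.0535%.
Market value of equity E = 62.5 × 24.35m = 1521.875m.
Total capital V = 1521.875 + 371.5 + 61.2 + 76.1 = 2030.675.
Equity: weight = 1521.875/2030.675 = 0.7494; cost = 5.2516%.
Preferred: weight = 371.5/2030.675 = 0.1829; cost = 4.0535%.
Subordinated notes: weight = 61.2/2030.675 = 0.0301; after-tax cost = 2.8% × (1 − 20%) = 2.2400%.
Senior notes: weight = 76.1/2030.675 = 0.0375; after-tax cost = 5.4% × (1 − 20%) = 4.3200%.
WACC = 0.7494 × 5.2516% + 0.1829 × 4.0535% + 0.0301 × 2.2400% + 0.0375 × 4.3200% = 4.9067%.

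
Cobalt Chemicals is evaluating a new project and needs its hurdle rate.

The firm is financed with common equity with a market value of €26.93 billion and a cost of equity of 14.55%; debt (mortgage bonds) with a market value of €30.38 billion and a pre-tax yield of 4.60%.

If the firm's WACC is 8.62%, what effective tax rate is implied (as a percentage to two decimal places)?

26.88%

Total capital V = 26.93 + 30.38 = 57.31.
Equity weight = 26.93/57.31 = 0.4699.
Mortgage bonds weight = 30.38/57.31 = 0.5301.
Equity contribution = 0.4699 × 14.55% = 6.8371%.
Debt contribution must be 8.62% − 6.8371% = 1.7829%.
0.5301 × 4.6% × (1 − T) = 1.7829%  ⇒  (1 − T) = 0.7312.
T = 26.8822%.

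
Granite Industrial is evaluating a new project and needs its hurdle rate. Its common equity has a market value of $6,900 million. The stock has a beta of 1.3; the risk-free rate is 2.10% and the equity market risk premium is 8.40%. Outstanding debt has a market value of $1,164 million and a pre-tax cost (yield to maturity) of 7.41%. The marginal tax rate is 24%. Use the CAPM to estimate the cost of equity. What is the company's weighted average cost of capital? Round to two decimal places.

11.95%

Cost of equity via CAPM: Re = 2.1% + 1.3 × 8.4% = 13.0200%.
Total capital V = 6900 + 1164 = 8064.
Equity: weight = 6900/8064 = 0.8557; cost = 13.02%.
Debt: weight = 1164/8064 = 0.1443; after-tax cost = 7.41% × (1 − 24%) = 5.6316%.
WACC = 0.8557 × 13.0200% + 0.1443 × 5.6316% = 11.9535%.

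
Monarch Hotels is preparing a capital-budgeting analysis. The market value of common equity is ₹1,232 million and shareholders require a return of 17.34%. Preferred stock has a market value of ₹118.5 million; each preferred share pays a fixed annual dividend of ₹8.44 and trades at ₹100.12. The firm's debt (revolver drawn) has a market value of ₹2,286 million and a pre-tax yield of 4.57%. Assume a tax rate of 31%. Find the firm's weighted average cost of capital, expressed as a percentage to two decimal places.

Cost of preferred: Rp = 8.44 / 100.12 = 8.4299%.
Total capital V = 1232 + 118.5 + 2286 = 3636.5.
Equity: weight = 1232/3636.5 = 0.3388; cost = 17.34%.
Preferred: weight = 118.5/3636.5 = 0.0326; cost = 8.4299%.
Revolver drawn: weight = 2286/3636.5 = 0.6286; after-tax cost = 4.57% × (1 − 31%) = 3.1533%.
WACC = 0.3388 × 17.3400% + 0.0326 × 8.4299% + 0.6286 × 3.1533% = 8.1315%.

8.13%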